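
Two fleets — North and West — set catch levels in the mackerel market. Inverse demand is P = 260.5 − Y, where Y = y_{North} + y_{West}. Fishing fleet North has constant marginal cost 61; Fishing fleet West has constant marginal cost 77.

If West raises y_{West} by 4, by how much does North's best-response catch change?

Fishing fleet North's profit: π = y_{North}(260.5 − (y_{North} + y_{West})) − 61y_{North}.
∂π/∂y_{North} = 199.5 − 2y_{North} − y_{West} = 0, so y_{North} = 99.75 − 0.5y_{West}.
The reaction-function slope is −0.5, so a 4-unit rise in y_{West} moves y_{North} by −0.5 × 4 = −2. North's best response falls — the actions are strategic substitutes.

-2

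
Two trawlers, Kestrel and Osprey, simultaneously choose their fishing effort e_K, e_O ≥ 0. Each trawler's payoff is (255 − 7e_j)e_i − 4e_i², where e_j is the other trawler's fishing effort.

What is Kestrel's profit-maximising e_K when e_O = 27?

8.25

Kestrel's payoff is (255 − 7e_O)e_K − 4e_K².
∂π/∂e_K = 255 − 7e_O − 8e_K = 0, so e_K = 31.875 − 0.875e_O.
At e_O = 27: e_K = 31.875 − 0.875·27 = 8.25.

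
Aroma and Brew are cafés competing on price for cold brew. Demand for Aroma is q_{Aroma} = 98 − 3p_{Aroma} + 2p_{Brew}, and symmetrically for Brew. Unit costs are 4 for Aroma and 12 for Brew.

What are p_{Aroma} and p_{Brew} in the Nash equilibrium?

Aroma's profit: π = (p_{Aroma} − 4)(98 − 3p_{Aroma} + 2p_{Brew}).
∂π/∂p_{Aroma} = 110 − 6p_{Aroma} + 2p_{Brew} = 0 ⇒ p_{Aroma} = 55/3 + (1/3)p_{Brew}.
Similarly p_{Brew} = 67/3 + (1/3)p_{Aroma}.
Substituting the second reaction function into the first: p_{Aroma} = 55/3 + (1/3)(67/3 + (1/3)p_{Aroma}), which gives (8/9)p_{Aroma} = 232/9 ⇒ p_{Aroma} = 29.
Then p_{Brew} = 67/3 + (1/3)·29 = 32.

29, 32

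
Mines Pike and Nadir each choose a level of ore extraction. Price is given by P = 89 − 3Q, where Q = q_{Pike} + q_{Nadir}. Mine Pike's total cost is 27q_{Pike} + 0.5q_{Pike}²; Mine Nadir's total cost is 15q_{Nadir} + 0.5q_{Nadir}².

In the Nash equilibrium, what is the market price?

Mine Pike's profit: π = q_{Pike}(89 − 3(q_{Pike} + q_{Nadir})) − 27q_{Pike} − 0.5q_{Pike}².
∂π/∂q_{Pike} = 62 − 7q_{Pike} − 3q_{Nadir} = 0, so q_{Pike} = 62/7 − (3/7)q_{Nadir}.
By the same steps for Nadir: q_{Nadir} = 74/7 − (3/7)q_{Pike}.
Solving the two reaction functions simultaneously: (1 − (−3/7)(−3/7))q_{Pike} = 62/7 − (3/7)·(74/7), so (40/49)q_{Pike} = 212/49 and q_{Pike} = 5.3.
Then q_{Nadir} = 74/7 − (3/7)·5.3 = 8.3.
Equilibrium price: P = 89 − 3·13.6 = 48.2.

48.2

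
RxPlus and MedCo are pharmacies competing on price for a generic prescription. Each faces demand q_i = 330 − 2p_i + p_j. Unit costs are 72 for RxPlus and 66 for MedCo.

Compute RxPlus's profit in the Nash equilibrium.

14518.08

RxPlus's profit: π = (p_{RxPlus} − 72)(330 − 2p_{RxPlus} + p_{MedCo}).
∂π/∂p_{RxPlus} = 474 − 4p_{RxPlus} + p_{MedCo} = 0 ⇒ p_{RxPlus} = 118.5 + 0.25p_{MedCo}.
Similarly p_{MedCo} = 115.5 + 0.25p_{RxPlus}.
Solving the two reaction functions simultaneously: (1 − (0.25)(0.25))p_{RxPlus} = 118.5 + 0.25·115.5, so 0.9375p_{RxPlus} = 147.375 and p_{RxPlus} = 157.2.
Then p_{MedCo} = 115.5 + 0.25·157.2 = 154.8.
q_{RxPlus} = 330 − 2·157.2 + 154.8 = 170.4.
Profit = (157.2 − 72)·170.4 = 14518.08.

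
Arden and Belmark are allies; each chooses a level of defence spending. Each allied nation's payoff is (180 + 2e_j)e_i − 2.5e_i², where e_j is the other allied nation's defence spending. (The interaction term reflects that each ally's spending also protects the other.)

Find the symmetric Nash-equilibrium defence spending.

Arden's payoff is (180 + 2e_B)e_A − 2.5e_A².
∂π/∂e_A = 180 + 2e_B − 5e_A = 0, so e_A = 36 + 0.4e_B.
Setting e_A = e_B in the reaction function: e_A = 36 + 0.4e_A, so e_A = 36 / 0.6 = 60.

60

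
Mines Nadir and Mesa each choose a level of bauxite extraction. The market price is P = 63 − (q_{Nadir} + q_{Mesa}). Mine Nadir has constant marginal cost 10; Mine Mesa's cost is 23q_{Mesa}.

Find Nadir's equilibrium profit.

Mine Nadir's profit: π = q_{Nadir}(63 − (q_{Nadir} + q_{Mesa})) − 10q_{Nadir}.
∂π/∂q_{Nadir} = 53 − 2q_{Nadir} − q_{Mesa} = 0, so q_{Nadir} = 26.5 − 0.5q_{Mesa}.
By the same steps for Mesa: q_{Mesa} = 20 − 0.5q_{Nadir}.
Plugging q_{Mesa} into Nadir's best response: q_{Nadir} = 26.5 − 0.5(20 − 0.5q_{Nadir}) ⇒ 0.75q_{Nadir} = 16.5, so q_{Nadir} = 22.
Then q_{Mesa} = 20 − 0.5·22 = 9.
Price P = 63 − 31 = 32.
Nadir's profit: (32 − 10)·22 = 484.

484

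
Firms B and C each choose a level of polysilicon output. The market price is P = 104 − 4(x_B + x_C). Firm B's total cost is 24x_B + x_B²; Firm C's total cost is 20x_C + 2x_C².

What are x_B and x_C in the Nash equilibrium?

6, 5

Firm B's profit: π = x_B(104 − 4(x_B + x_C)) − 24x_B − x_B².
∂π/∂x_B = 80 − 10x_B − 4x_C = 0, so x_B = 8 − 0.4x_C.
For C: ∂π/∂x_C = 84 − 12x_C − 4x_B = 0 ⇒ x_C = 7 − (1/3)x_B.
Plugging x_C into B's best response: x_B = 8 − 0.4(7 − (1/3)x_B) ⇒ (13/15)x_B = 5.2, so x_B = 6.
Then x_C = 7 − (1/3)·6 = 5.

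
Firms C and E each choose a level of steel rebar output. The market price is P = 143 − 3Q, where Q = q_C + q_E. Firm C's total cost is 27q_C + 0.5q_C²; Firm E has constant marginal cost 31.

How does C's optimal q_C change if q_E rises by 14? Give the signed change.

Firm C's profit: π = q_C(143 − 3(q_C + q_E)) − 27q_C − 0.5q_C².
∂π/∂q_C = 116 − 7q_C − 3q_E = 0, so q_C = 116/7 − (3/7)q_E.
The reaction-function slope is −3/7, so a 14-unit rise in q_E moves q_C by −3/7 × 14 = −6. C's best response falls — the actions are strategic substitutes.

-6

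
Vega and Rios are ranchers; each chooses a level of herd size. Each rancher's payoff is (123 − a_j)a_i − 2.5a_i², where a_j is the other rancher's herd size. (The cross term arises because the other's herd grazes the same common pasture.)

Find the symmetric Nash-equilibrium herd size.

20.5

Vega's payoff is (123 − a_R)a_V − 2.5a_V².
∂π/∂a_V = 123 − a_R − 5a_V = 0, so a_V = 24.6 − 0.2a_R.
By symmetry a_R = a_V; substituting into the reaction function, 1.2a_V = 24.6 and a_V = 20.5.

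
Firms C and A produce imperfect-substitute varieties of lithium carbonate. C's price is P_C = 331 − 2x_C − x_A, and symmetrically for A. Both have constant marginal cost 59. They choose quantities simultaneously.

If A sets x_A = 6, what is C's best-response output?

Firm C's profit: π = x_C(331 − 2x_C − x_A) − 59x_C.
∂π/∂x_C = 272 − 4x_C − x_A = 0 ⇒ x_C = 68 − 0.25x_A.
At x_A = 6: x_C = 68 − 0.25·6 = 66.5.

66.5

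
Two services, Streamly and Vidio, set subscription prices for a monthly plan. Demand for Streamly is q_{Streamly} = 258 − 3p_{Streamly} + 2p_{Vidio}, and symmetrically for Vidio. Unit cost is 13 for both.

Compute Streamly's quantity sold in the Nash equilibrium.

183.75

Streamly's profit: π = (p_{Streamly} − 13)(258 − 3p_{Streamly} + 2p_{Vidio}).
∂π/∂p_{Streamly} = 297 − 6p_{Streamly} + 2p_{Vidio} = 0 ⇒ p_{Streamly} = 49.5 + (1/3)p_{Vidio}.
Setting p_{Streamly} = p_{Vidio} in the reaction function: p_{Streamly} = 49.5 + (1/3)p_{Streamly}, so p_{Streamly} = 49.5 / (2/3) = 74.25.
q_{Streamly} = 258 − 3·74.25 + 2·74.25 = 183.75.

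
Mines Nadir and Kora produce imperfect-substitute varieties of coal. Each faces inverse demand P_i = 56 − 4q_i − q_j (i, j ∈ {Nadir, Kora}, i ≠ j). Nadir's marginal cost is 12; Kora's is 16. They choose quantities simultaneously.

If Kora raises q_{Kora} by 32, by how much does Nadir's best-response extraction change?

-4

Mine Nadir's profit: π = q_{Nadir}(56 − 4q_{Nadir} − q_{Kora}) − 12q_{Nadir}.
∂π/∂q_{Nadir} = 44 − 8q_{Nadir} − q_{Kora} = 0 ⇒ q_{Nadir} = 5.5 − 0.125q_{Kora}.
The reaction-function slope is −0.125, so a 32-unit rise in q_{Kora} moves q_{Nadir} by −0.125 × 32 = −4. Nadir's best response falls — the actions are strategic substitutes.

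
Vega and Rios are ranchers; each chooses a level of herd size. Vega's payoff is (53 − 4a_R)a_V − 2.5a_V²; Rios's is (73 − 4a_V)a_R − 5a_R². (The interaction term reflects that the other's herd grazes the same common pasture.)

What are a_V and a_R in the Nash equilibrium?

7, 4.5

Expanding Vega's payoff: 53a_V − 4a_Ra_V − 2.5a_V².
∂π/∂a_V = 53 − 4a_R − 5a_V = 0, so a_V = 10.6 − 0.8a_R.
Likewise for Rios: a_R = 7.3 − 0.4a_V.
Substituting the second reaction function into the first: a_V = 10.6 − 0.8(7.3 − 0.4a_V), which gives 0.68a_V = 4.76 ⇒ a_V = 7.
Then a_R = 7.3 − 0.4·7 = 4.5.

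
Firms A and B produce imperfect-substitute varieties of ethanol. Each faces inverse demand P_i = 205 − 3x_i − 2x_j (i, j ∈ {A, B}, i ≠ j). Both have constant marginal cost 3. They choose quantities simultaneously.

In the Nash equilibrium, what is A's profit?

1912.6875

Firm A's profit: π = x_A(205 − 3x_A − 2x_B) − 3x_A.
∂π/∂x_A = 202 − 6x_A − 2x_B = 0 ⇒ x_A = 101/3 − (1/3)x_B.
Setting x_A = x_B in the reaction function: x_A = 101/3 − (1/3)x_A, so x_A = (101/3) / (4/3) = 25.25.
P_A = 205 − 3·25.25 − 2·25.25 = 78.75.
Profit = (78.75 − 3)·25.25 = 1912.6875.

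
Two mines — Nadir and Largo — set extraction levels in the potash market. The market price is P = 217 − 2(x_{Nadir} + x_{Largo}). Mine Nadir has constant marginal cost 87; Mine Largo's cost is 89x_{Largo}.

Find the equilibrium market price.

Mine Nadir's profit: π = x_{Nadir}(217 − 2(x_{Nadir} + x_{Largo})) − 87x_{Nadir}.
∂π/∂x_{Nadir} = 130 − 4x_{Nadir} − 2x_{Largo} = 0, so x_{Nadir} = 32.5 − 0.5x_{Largo}.
By the same steps for Largo: x_{Largo} = 32 − 0.5x_{Nadir}.
Solving the two reaction functions simultaneously: (1 − (−0.5)(−0.5))x_{Nadir} = 32.5 − 0.5·32, so 0.75x_{Nadir} = 16.5 and x_{Nadir} = 22.
Then x_{Largo} = 32 − 0.5·22 = 21.
Equilibrium price: P = 217 − 2·43 = 131.

131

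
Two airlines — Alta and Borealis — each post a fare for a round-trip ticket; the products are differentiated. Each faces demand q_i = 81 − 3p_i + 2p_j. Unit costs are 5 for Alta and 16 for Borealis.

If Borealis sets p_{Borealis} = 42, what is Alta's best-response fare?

30

Alta's profit: π = (p_{Alta} − 5)(81 − 3p_{Alta} + 2p_{Borealis}).
∂π/∂p_{Alta} = 96 − 6p_{Alta} + 2p_{Borealis} = 0 ⇒ p_{Alta} = 16 + (1/3)p_{Borealis}.
At p_{Borealis} = 42: p_{Alta} = 16 + (1/3)·42 = 30.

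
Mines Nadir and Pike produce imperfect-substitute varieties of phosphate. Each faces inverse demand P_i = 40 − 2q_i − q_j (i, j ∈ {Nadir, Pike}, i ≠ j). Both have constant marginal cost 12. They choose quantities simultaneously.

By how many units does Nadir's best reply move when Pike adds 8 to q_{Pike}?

-2

Mine Nadir's profit: π = q_{Nadir}(40 − 2q_{Nadir} − q_{Pike}) − 12q_{Nadir}.
∂π/∂q_{Nadir} = 28 − 4q_{Nadir} − q_{Pike} = 0 ⇒ q_{Nadir} = 7 − 0.25q_{Pike}.
The reaction-function slope is −0.25, so an 8-unit rise in q_{Pike} moves q_{Nadir} by −0.25 × 8 = −2. Nadir's best response falls — the actions are strategic substitutes.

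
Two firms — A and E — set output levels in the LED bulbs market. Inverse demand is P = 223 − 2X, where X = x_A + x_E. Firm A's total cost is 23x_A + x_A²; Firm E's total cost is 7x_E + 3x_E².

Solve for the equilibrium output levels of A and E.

28, 16

Firm A's profit: π = x_A(223 − 2(x_A + x_E)) − 23x_A − x_A².
∂π/∂x_A = 200 − 6x_A − 2x_E = 0, so x_A = 100/3 − (1/3)x_E.
For E: ∂π/∂x_E = 216 − 10x_E − 2x_A = 0 ⇒ x_E = 21.6 − 0.2x_A.
Substituting the second reaction function into the first: x_A = 100/3 − (1/3)(21.6 − 0.2x_A), which gives (14/15)x_A = 392/15 ⇒ x_A = 28.
Then x_E = 21.6 − 0.2·28 = 16.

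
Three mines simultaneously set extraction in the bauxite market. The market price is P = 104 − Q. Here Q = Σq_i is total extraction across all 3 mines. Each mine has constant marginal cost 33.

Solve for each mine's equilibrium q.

17.75

A representative mine's profit is π_i = q_i(104 − Q) − 33q_i, with Q = q_i + Σ_{j≠i} q_j.
First-order condition: 71 − 2q_i − Σ_{j≠i} q_j = 0.
With identical mines, set every q_j = q: then 71 − 2q − 2q = 0, i.e. q = 71/4 = 17.75.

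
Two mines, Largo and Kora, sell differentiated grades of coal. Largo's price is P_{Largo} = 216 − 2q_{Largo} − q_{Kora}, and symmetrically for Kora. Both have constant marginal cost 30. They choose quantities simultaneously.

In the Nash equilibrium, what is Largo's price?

Mine Largo's profit: π = q_{Largo}(216 − 2q_{Largo} − q_{Kora}) − 30q_{Largo}.
∂π/∂q_{Largo} = 186 − 4q_{Largo} − q_{Kora} = 0 ⇒ q_{Largo} = 46.5 − 0.25q_{Kora}.
The game is symmetric, so in equilibrium q_{Kora} = q_{Largo}: the reaction function gives 1.25q_{Largo} = 46.5, hence q_{Largo} = 37.2.
P_{Largo} = 216 − 2·37.2 − 37.2 = 104.4.

104.4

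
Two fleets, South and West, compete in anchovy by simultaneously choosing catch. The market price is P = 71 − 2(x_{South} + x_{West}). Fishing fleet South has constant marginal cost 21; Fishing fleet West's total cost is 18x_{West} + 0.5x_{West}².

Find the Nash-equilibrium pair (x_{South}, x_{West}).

9, 7

Fishing fleet South's profit: π = x_{South}(71 − 2(x_{South} + x_{West})) − 21x_{South}.
∂π/∂x_{South} = 50 − 4x_{South} − 2x_{West} = 0, so x_{South} = 12.5 − 0.5x_{West}.
For West: ∂π/∂x_{West} = 53 − 5x_{West} − 2x_{South} = 0 ⇒ x_{West} = 10.6 − 0.4x_{South}.
Substituting the second reaction function into the first: x_{South} = 12.5 − 0.5(10.6 − 0.4x_{South}), which gives 0.8x_{South} = 7.2 ⇒ x_{South} = 9.
Then x_{West} = 10.6 − 0.4·9 = 7.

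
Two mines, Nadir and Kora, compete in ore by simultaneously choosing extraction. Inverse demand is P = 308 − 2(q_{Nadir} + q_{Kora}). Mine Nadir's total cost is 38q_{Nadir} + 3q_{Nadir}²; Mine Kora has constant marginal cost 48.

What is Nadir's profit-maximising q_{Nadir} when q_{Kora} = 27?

Mine Nadir's profit: π = q_{Nadir}(308 − 2(q_{Nadir} + q_{Kora})) − 38q_{Nadir} − 3q_{Nadir}².
∂π/∂q_{Nadir} = 270 − 10q_{Nadir} − 2q_{Kora} = 0, so q_{Nadir} = 27 − 0.2q_{Kora}.
At q_{Kora} = 27: q_{Nadir} = 27 − 0.2·27 = 21.6.

21.6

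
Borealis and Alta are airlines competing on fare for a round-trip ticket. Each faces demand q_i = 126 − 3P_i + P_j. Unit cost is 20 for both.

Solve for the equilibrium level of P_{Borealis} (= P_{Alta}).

Borealis's profit: π = (P_{Borealis} − 20)(126 − 3P_{Borealis} + P_{Alta}).
∂π/∂P_{Borealis} = 186 − 6P_{Borealis} + P_{Alta} = 0 ⇒ P_{Borealis} = 31 + (1/6)P_{Alta}.
By symmetry P_{Alta} = P_{Borealis}; substituting into the reaction function, (5/6)P_{Borealis} = 31 and P_{Borealis} = 37.2.

37.2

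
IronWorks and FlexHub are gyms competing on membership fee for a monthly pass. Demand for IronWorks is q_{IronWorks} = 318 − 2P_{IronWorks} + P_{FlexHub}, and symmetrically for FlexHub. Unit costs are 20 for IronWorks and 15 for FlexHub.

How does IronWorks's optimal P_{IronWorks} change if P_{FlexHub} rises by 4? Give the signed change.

IronWorks's profit: π = (P_{IronWorks} − 20)(318 − 2P_{IronWorks} + P_{FlexHub}).
∂π/∂P_{IronWorks} = 358 − 4P_{IronWorks} + P_{FlexHub} = 0 ⇒ P_{IronWorks} = 89.5 + 0.25P_{FlexHub}.
The reaction-function slope is 0.25, so a 4-unit rise in P_{FlexHub} moves P_{IronWorks} by 0.25 × 4 = 1. IronWorks's best response rises — the actions are strategic complements.

1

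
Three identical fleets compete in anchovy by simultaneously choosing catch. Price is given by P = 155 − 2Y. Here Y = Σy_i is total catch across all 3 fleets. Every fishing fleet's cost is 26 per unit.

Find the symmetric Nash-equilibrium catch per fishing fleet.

16.125

A representative fishing fleet's profit is π_i = y_i(155 − 2Y) − 26y_i, with Y = y_i + Σ_{j≠i} y_j.
First-order condition: 129 − 4y_i − 2Σ_{j≠i} y_j = 0.
Imposing symmetry (y_j = y for all j) turns Σ_{j≠i} y_j into 2y, so 129 = 8y and y = 16.125.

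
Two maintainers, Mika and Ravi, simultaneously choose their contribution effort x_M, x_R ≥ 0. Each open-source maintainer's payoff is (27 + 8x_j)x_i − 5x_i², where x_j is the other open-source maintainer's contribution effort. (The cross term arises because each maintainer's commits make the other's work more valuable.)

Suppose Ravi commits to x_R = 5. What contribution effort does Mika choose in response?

Mika's payoff is (27 + 8x_R)x_M − 5x_M².
∂π/∂x_M = 27 + 8x_R − 10x_M = 0, so x_M = 2.7 + 0.8x_R.
At x_R = 5: x_M = 2.7 + 0.8·5 = 6.7.

6.7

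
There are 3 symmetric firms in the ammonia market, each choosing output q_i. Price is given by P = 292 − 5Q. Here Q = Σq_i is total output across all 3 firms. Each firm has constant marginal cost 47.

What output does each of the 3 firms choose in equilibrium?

A representative firm's profit is π_i = q_i(292 − 5Q) − 47q_i, with Q = q_i + Σ_{j≠i} q_j.
First-order condition: 245 − 10q_i − 5Σ_{j≠i} q_j = 0.
With identical firms, set every q_j = q: then 245 − 10q − 10q = 0, i.e. q = 245/20 = 12.25.

12.25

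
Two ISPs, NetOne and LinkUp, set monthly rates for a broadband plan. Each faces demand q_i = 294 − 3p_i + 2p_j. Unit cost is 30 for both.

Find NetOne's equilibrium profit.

13068

NetOne's profit: π = (p_{NetOne} − 30)(294 − 3p_{NetOne} + 2p_{LinkUp}).
∂π/∂p_{NetOne} = 384 − 6p_{NetOne} + 2p_{LinkUp} = 0 ⇒ p_{NetOne} = 64 + (1/3)p_{LinkUp}.
The game is symmetric, so in equilibrium p_{LinkUp} = p_{NetOne}: the reaction function gives (2/3)p_{NetOne} = 64, hence p_{NetOne} = 96.
q_{NetOne} = 294 − 3·96 + 2·96 = 198.
Profit = (96 − 30)·198 = 13068.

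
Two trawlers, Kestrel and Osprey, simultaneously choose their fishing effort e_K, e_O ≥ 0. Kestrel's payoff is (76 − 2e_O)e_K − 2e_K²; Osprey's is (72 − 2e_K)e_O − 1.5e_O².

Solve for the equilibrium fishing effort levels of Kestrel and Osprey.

Expanding Kestrel's payoff: 76e_K − 2e_Oe_K − 2e_K².
∂π/∂e_K = 76 − 2e_O − 4e_K = 0, so e_K = 19 − 0.5e_O.
Likewise for Osprey: e_O = 24 − (2/3)e_K.
Substituting the second reaction function into the first: e_K = 19 − 0.5(24 − (2/3)e_K), which gives (2/3)e_K = 7 ⇒ e_K = 10.5.
Then e_O = 24 − (2/3)·10.5 = 17.

10.5, 17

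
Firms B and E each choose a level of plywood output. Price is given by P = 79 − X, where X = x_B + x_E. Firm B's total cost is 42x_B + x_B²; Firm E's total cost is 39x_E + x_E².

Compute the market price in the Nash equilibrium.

Firm B's profit: π = x_B(79 − (x_B + x_E)) − 42x_B − x_B².
∂π/∂x_B = 37 − 4x_B − x_E = 0, so x_B = 9.25 − 0.25x_E.
By the same steps for E: x_E = 10 − 0.25x_B.
Substituting the second reaction function into the first: x_B = 9.25 − 0.25(10 − 0.25x_B), which gives 0.9375x_B = 6.75 ⇒ x_B = 7.2.
Then x_E = 10 − 0.25·7.2 = 8.2.
Equilibrium price: P = 79 − 15.4 = 63.6.

63.6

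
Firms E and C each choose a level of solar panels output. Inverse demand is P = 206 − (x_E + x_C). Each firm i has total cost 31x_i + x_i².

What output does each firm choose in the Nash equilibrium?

35

Firm E's profit: π = x_E(206 − (x_E + x_C)) − 31x_E − x_E².
∂π/∂x_E = 175 − 4x_E − x_C = 0, so x_E = 43.75 − 0.25x_C.
The game is symmetric, so in equilibrium x_C = x_E: the reaction function gives 1.25x_E = 43.75, hence x_E = 35.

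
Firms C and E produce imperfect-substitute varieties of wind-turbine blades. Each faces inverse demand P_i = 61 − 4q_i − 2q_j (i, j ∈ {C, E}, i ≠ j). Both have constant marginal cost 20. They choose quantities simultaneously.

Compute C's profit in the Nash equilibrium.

Firm C's profit: π = q_C(61 − 4q_C − 2q_E) − 20q_C.
∂π/∂q_C = 41 − 8q_C − 2q_E = 0 ⇒ q_C = 5.125 − 0.25q_E.
By symmetry q_E = q_C; substituting into the reaction function, 1.25q_C = 5.125 and q_C = 4.1.
P_C = 61 − 4·4.1 − 2·4.1 = 36.4.
Profit = (36.4 − 20)·4.1 = 67.24.

67.24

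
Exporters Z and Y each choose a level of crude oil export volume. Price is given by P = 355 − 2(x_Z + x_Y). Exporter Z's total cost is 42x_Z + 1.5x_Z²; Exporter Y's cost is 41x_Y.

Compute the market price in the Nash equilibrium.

Exporter Z's profit: π = x_Z(355 − 2(x_Z + x_Y)) − 42x_Z − 1.5x_Z².
∂π/∂x_Z = 313 − 7x_Z − 2x_Y = 0, so x_Z = 313/7 − (2/7)x_Y.
For Y: ∂π/∂x_Y = 314 − 4x_Y − 2x_Z = 0 ⇒ x_Y = 78.5 − 0.5x_Z.
Substituting the second reaction function into the first: x_Z = 313/7 − (2/7)(78.5 − 0.5x_Z), which gives (6/7)x_Z = 156/7 ⇒ x_Z = 26.
Then x_Y = 78.5 − 0.5·26 = 65.5.
Equilibrium price: P = 355 − 2·91.5 = 172.

172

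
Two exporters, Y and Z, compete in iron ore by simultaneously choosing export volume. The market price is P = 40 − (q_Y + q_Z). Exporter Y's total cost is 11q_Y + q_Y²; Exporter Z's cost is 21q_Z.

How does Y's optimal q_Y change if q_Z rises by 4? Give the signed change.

Exporter Y's profit: π = q_Y(40 − (q_Y + q_Z)) − 11q_Y − q_Y².
∂π/∂q_Y = 29 − 4q_Y − q_Z = 0, so q_Y = 7.25 − 0.25q_Z.
The reaction-function slope is −0.25, so a 4-unit rise in q_Z moves q_Y by −0.25 × 4 = −1. Y's best response falls — the actions are strategic substitutes.

-1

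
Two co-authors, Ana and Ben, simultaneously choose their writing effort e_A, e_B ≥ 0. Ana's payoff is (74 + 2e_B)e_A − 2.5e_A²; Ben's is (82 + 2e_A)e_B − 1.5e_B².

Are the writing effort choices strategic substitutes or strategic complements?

strategic complements

Expanding Ana's payoff: 74e_A + 2e_Be_A − 2.5e_A².
∂π/∂e_A = 74 + 2e_B − 5e_A = 0, so e_A = 14.8 + 0.4e_B.
The best-response slope de_A/de_B = 0.4 > 0: the reaction function is upward-sloping, so the choices are strategic complements.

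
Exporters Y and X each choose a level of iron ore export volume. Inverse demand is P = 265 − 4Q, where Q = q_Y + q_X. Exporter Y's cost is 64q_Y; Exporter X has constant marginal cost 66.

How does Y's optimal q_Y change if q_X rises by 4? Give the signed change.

-2

Exporter Y's profit: π = q_Y(265 − 4(q_Y + q_X)) − 64q_Y.
∂π/∂q_Y = 201 − 8q_Y − 4q_X = 0, so q_Y = 25.125 − 0.5q_X.
The reaction-function slope is −0.5, so a 4-unit rise in q_X moves q_Y by −0.5 × 4 = −2. Y's best response falls — the actions are strategic substitutes.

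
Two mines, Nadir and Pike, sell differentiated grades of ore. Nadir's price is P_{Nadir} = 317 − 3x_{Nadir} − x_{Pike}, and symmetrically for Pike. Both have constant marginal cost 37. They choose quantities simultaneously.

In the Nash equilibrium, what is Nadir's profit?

4800

Mine Nadir's profit: π = x_{Nadir}(317 − 3x_{Nadir} − x_{Pike}) − 37x_{Nadir}.
∂π/∂x_{Nadir} = 280 − 6x_{Nadir} − x_{Pike} = 0 ⇒ x_{Nadir} = 140/3 − (1/6)x_{Pike}.
The game is symmetric, so in equilibrium x_{Pike} = x_{Nadir}: the reaction function gives (7/6)x_{Nadir} = 140/3, hence x_{Nadir} = 40.
P_{Nadir} = 317 − 3·40 − 40 = 157.
Profit = (157 − 37)·40 = 4800.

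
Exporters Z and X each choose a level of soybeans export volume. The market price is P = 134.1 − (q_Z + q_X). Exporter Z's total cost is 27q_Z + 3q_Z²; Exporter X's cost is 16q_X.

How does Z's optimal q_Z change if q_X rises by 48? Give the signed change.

Exporter Z's profit: π = q_Z(134.1 − (q_Z + q_X)) − 27q_Z − 3q_Z².
∂π/∂q_Z = 107.1 − 8q_Z − q_X = 0, so q_Z = 13.3875 − 0.125q_X.
The reaction-function slope is −0.125, so a 48-unit rise in q_X moves q_Z by −0.125 × 48 = −6. Z's best response falls — the actions are strategic substitutes.

-6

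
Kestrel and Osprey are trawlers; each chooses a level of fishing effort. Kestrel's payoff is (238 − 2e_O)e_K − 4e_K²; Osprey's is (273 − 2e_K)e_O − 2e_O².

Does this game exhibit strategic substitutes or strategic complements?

Expanding Kestrel's payoff: 238e_K − 2e_Oe_K − 4e_K².
∂π/∂e_K = 238 − 2e_O − 8e_K = 0, so e_K = 29.75 − 0.25e_O.
The best-response slope de_K/de_O = −0.25 < 0: the reaction function is downward-sloping, so the choices are strategic substitutes.

strategic substitutes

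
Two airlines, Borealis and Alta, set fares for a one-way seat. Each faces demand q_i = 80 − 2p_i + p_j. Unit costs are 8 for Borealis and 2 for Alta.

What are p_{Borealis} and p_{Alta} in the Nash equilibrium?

Borealis's profit: π = (p_{Borealis} − 8)(80 − 2p_{Borealis} + p_{Alta}).
∂π/∂p_{Borealis} = 96 − 4p_{Borealis} + p_{Alta} = 0 ⇒ p_{Borealis} = 24 + 0.25p_{Alta}.
Similarly p_{Alta} = 21 + 0.25p_{Borealis}.
Plugging p_{Alta} into Borealis's best response: p_{Borealis} = 24 + 0.25(21 + 0.25p_{Borealis}) ⇒ 0.9375p_{Borealis} = 29.25, so p_{Borealis} = 31.2.
Then p_{Alta} = 21 + 0.25·31.2 = 28.8.

31.2, 28.8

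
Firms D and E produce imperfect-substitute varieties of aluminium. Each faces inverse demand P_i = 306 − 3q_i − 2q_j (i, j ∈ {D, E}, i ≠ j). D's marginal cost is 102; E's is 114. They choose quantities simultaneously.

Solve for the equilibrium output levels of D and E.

Firm D's profit: π = q_D(306 − 3q_D − 2q_E) − 102q_D.
∂π/∂q_D = 204 − 6q_D − 2q_E = 0 ⇒ q_D = 34 − (1/3)q_E.
Similarly q_E = 32 − (1/3)q_D.
Substituting the second reaction function into the first: q_D = 34 − (1/3)(32 − (1/3)q_D), which gives (8/9)q_D = 70/3 ⇒ q_D = 26.25.
Then q_E = 32 − (1/3)·26.25 = 23.25.

26.25, 23.25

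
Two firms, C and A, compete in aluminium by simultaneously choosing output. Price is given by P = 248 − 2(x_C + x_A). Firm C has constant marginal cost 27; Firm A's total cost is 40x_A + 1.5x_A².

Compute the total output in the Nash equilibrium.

63.375

Firm C's profit: π = x_C(248 − 2(x_C + x_A)) − 27x_C.
∂π/∂x_C = 221 − 4x_C − 2x_A = 0, so x_C = 55.25 − 0.5x_A.
For A: ∂π/∂x_A = 208 − 7x_A − 2x_C = 0 ⇒ x_A = 208/7 − (2/7)x_C.
Solving the two reaction functions simultaneously: (1 − (−0.5)(−2/7))x_C = 55.25 − 0.5·(208/7), so (6/7)x_C = 1131/28 and x_C = 47.125.
Then x_A = 208/7 − (2/7)·47.125 = 16.25.
Total output: 47.125 + 16.25 = 63.375.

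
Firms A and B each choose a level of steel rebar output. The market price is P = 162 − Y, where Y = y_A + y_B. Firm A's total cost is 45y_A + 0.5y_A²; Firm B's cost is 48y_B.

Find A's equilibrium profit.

Firm A's profit: π = y_A(162 − (y_A + y_B)) − 45y_A − 0.5y_A².
∂π/∂y_A = 117 − 3y_A − y_B = 0, so y_A = 39 − (1/3)y_B.
For B: ∂π/∂y_B = 114 − 2y_B − y_A = 0 ⇒ y_B = 57 − 0.5y_A.
Plugging y_B into A's best response: y_A = 39 − (1/3)(57 − 0.5y_A) ⇒ (5/6)y_A = 20, so y_A = 24.
Then y_B = 57 − 0.5·24 = 45.
Price P = 162 − 69 = 93.
A's profit: (93 − 45)·24 − 0.5(24)² = 864.

864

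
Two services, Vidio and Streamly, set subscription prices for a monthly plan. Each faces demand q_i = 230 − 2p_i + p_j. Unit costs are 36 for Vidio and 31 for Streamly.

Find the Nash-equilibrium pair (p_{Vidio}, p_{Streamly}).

Vidio's profit: π = (p_{Vidio} − 36)(230 − 2p_{Vidio} + p_{Streamly}).
∂π/∂p_{Vidio} = 302 − 4p_{Vidio} + p_{Streamly} = 0 ⇒ p_{Vidio} = 75.5 + 0.25p_{Streamly}.
Similarly p_{Streamly} = 73 + 0.25p_{Vidio}.
Plugging p_{Streamly} into Vidio's best response: p_{Vidio} = 75.5 + 0.25(73 + 0.25p_{Vidio}) ⇒ 0.9375p_{Vidio} = 93.75, so p_{Vidio} = 100.
Then p_{Streamly} = 73 + 0.25·100 = 98.

100, 98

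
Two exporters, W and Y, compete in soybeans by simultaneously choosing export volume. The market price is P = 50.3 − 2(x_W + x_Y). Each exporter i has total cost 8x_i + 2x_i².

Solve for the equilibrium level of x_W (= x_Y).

Exporter W's profit: π = x_W(50.3 − 2(x_W + x_Y)) − 8x_W − 2x_W².
∂π/∂x_W = 42.3 − 8x_W − 2x_Y = 0, so x_W = 5.2875 − 0.25x_Y.
Setting x_W = x_Y in the reaction function: x_W = 5.2875 − 0.25x_W, so x_W = 5.2875 / 1.25 = 4.23.

4.23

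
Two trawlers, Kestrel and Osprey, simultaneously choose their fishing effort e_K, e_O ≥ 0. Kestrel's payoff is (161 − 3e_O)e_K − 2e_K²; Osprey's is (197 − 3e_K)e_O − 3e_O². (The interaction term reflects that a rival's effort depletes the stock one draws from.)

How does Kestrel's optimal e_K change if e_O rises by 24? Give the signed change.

-18

Expanding Kestrel's payoff: 161e_K − 3e_Oe_K − 2e_K².
∂π/∂e_K = 161 − 3e_O − 4e_K = 0, so e_K = 40.25 − 0.75e_O.
The reaction-function slope is −0.75, so a 24-unit rise in e_O moves e_K by −0.75 × 24 = −18. Kestrel's best response falls — the actions are strategic substitutes.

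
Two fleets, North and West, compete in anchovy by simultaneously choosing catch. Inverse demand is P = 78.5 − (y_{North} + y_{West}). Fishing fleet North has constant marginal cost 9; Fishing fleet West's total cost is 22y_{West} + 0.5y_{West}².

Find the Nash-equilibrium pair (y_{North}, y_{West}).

Fishing fleet North's profit: π = y_{North}(78.5 − (y_{North} + y_{West})) − 9y_{North}.
∂π/∂y_{North} = 69.5 − 2y_{North} − y_{West} = 0, so y_{North} = 34.75 − 0.5y_{West}.
For West: ∂π/∂y_{West} = 56.5 − 3y_{West} − y_{North} = 0 ⇒ y_{West} = 113/6 − (1/3)y_{North}.
Plugging y_{West} into North's best response: y_{North} = 34.75 − 0.5(113/6 − (1/3)y_{North}) ⇒ (5/6)y_{North} = 76/3, so y_{North} = 30.4.
Then y_{West} = 113/6 − (1/3)·30.4 = 8.7.

30.4, 8.7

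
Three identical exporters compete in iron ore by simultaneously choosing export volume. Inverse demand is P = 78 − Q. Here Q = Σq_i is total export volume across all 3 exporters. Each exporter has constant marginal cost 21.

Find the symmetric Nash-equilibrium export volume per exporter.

A representative exporter's profit is π_i = q_i(78 − Q) − 21q_i, with Q = q_i + Σ_{j≠i} q_j.
First-order condition: 57 − 2q_i − Σ_{j≠i} q_j = 0.
In a symmetric equilibrium every exporter chooses the same q, so Σ_{j≠i} q_j = 2q. The condition becomes 57 − 4q = 0, giving q = 57/4 = 14.25.

14.25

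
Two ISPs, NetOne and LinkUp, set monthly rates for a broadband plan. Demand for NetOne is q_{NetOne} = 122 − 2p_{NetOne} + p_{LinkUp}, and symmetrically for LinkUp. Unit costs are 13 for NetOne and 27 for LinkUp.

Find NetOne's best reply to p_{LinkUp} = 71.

54.75

NetOne's profit: π = (p_{NetOne} − 13)(122 − 2p_{NetOne} + p_{LinkUp}).
∂π/∂p_{NetOne} = 148 − 4p_{NetOne} + p_{LinkUp} = 0 ⇒ p_{NetOne} = 37 + 0.25p_{LinkUp}.
At p_{LinkUp} = 71: p_{NetOne} = 37 + 0.25·71 = 54.75.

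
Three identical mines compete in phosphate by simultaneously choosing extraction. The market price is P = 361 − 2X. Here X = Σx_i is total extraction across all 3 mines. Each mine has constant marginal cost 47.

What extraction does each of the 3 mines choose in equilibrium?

A representative mine's profit is π_i = x_i(361 − 2X) − 47x_i, with X = x_i + Σ_{j≠i} x_j.
First-order condition: 314 − 4x_i − 2Σ_{j≠i} x_j = 0.
In a symmetric equilibrium every mine chooses the same x, so Σ_{j≠i} x_j = 2x. The condition becomes 314 − 8x = 0, giving x = 314/8 = 39.25.

39.25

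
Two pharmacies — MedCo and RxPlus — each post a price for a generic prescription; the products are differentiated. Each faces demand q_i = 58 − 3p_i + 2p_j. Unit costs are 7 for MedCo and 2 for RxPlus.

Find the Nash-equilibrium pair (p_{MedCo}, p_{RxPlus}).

MedCo's profit: π = (p_{MedCo} − 7)(58 − 3p_{MedCo} + 2p_{RxPlus}).
∂π/∂p_{MedCo} = 79 − 6p_{MedCo} + 2p_{RxPlus} = 0 ⇒ p_{MedCo} = 79/6 + (1/3)p_{RxPlus}.
Similarly p_{RxPlus} = 32/3 + (1/3)p_{MedCo}.
Solving the two reaction functions simultaneously: (1 − (1/3)(1/3))p_{MedCo} = 79/6 + (1/3)·(32/3), so (8/9)p_{MedCo} = 301/18 and p_{MedCo} = 18.8125.
Then p_{RxPlus} = 32/3 + (1/3)·18.8125 = 16.9375.

18.8125, 16.9375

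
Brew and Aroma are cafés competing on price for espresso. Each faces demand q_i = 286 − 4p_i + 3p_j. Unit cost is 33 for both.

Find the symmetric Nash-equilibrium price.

Brew's profit: π = (p_{Brew} − 33)(286 − 4p_{Brew} + 3p_{Aroma}).
∂π/∂p_{Brew} = 418 − 8p_{Brew} + 3p_{Aroma} = 0 ⇒ p_{Brew} = 52.25 + 0.375p_{Aroma}.
Setting p_{Brew} = p_{Aroma} in the reaction function: p_{Brew} = 52.25 + 0.375p_{Brew}, so p_{Brew} = 52.25 / 0.625 = 83.6.

83.6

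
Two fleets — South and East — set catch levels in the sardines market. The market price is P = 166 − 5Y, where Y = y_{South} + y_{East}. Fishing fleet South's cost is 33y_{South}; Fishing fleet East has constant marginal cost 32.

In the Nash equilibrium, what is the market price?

77

Fishing fleet South's profit: π = y_{South}(166 − 5(y_{South} + y_{East})) − 33y_{South}.
∂π/∂y_{South} = 133 − 10y_{South} − 5y_{East} = 0, so y_{South} = 13.3 − 0.5y_{East}.
By the same steps for East: y_{East} = 13.4 − 0.5y_{South}.
Solving the two reaction functions simultaneously: (1 − (−0.5)(−0.5))y_{South} = 13.3 − 0.5·13.4, so 0.75y_{South} = 6.6 and y_{South} = 8.8.
Then y_{East} = 13.4 − 0.5·8.8 = 9.
Equilibrium price: P = 166 − 5·17.8 = 77.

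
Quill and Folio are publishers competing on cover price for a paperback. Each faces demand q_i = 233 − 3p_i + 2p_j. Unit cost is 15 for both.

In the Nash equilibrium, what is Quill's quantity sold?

163.5

Quill's profit: π = (p_{Quill} − 15)(233 − 3p_{Quill} + 2p_{Folio}).
∂π/∂p_{Quill} = 278 − 6p_{Quill} + 2p_{Folio} = 0 ⇒ p_{Quill} = 139/3 + (1/3)p_{Folio}.
By symmetry p_{Folio} = p_{Quill}; substituting into the reaction function, (2/3)p_{Quill} = 139/3 and p_{Quill} = 69.5.
q_{Quill} = 233 − 3·69.5 + 2·69.5 = 163.5.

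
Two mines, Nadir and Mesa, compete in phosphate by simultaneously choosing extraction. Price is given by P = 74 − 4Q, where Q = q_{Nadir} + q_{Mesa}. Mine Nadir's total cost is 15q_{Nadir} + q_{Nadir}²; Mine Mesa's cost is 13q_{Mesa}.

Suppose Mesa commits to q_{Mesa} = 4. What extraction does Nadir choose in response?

4.3

Mine Nadir's profit: π = q_{Nadir}(74 − 4(q_{Nadir} + q_{Mesa})) − 15q_{Nadir} − q_{Nadir}².
∂π/∂q_{Nadir} = 59 − 10q_{Nadir} − 4q_{Mesa} = 0, so q_{Nadir} = 5.9 − 0.4q_{Mesa}.
At q_{Mesa} = 4: q_{Nadir} = 5.9 − 0.4·4 = 4.3.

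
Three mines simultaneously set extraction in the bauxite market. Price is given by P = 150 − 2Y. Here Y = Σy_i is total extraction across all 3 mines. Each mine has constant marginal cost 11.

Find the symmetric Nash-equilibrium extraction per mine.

A representative mine's profit is π_i = y_i(150 − 2Y) − 11y_i, with Y = y_i + Σ_{j≠i} y_j.
First-order condition: 139 − 4y_i − 2Σ_{j≠i} y_j = 0.
Imposing symmetry (y_j = y for all j) turns Σ_{j≠i} y_j into 2y, so 139 = 8y and y = 17.375.

17.375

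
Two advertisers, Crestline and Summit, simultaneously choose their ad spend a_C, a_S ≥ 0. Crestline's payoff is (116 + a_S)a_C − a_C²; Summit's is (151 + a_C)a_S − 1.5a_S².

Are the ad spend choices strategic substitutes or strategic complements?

Expanding Crestline's payoff: 116a_C + a_Sa_C − a_C².
∂π/∂a_C = 116 + a_S − 2a_C = 0, so a_C = 58 + 0.5a_S.
The best-response slope da_C/da_S = 0.5 > 0: the reaction function is upward-sloping, so the choices are strategic complements.

strategic complements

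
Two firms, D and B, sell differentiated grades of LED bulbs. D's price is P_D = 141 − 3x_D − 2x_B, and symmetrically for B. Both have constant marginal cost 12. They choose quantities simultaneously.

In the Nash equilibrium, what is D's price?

60.375

Firm D's profit: π = x_D(141 − 3x_D − 2x_B) − 12x_D.
∂π/∂x_D = 129 − 6x_D − 2x_B = 0 ⇒ x_D = 21.5 − (1/3)x_B.
By symmetry x_B = x_D; substituting into the reaction function, (4/3)x_D = 21.5 and x_D = 16.125.
P_D = 141 − 3·16.125 − 2·16.125 = 60.375.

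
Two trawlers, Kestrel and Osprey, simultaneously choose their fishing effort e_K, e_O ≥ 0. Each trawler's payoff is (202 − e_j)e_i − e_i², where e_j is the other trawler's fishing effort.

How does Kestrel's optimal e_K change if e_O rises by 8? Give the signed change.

-4

Kestrel's payoff is (202 − e_O)e_K − e_K².
∂π/∂e_K = 202 − e_O − 2e_K = 0, so e_K = 101 − 0.5e_O.
The reaction-function slope is −0.5, so an 8-unit rise in e_O moves e_K by −0.5 × 8 = −4. Kestrel's best response falls — the actions are strategic substitutes.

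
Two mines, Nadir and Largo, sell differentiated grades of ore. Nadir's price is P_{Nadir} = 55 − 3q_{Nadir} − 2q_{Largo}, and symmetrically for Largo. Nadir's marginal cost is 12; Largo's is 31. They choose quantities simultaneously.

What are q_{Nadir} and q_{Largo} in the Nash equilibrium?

6.5625, 1.8125

Mine Nadir's profit: π = q_{Nadir}(55 − 3q_{Nadir} − 2q_{Largo}) − 12q_{Nadir}.
∂π/∂q_{Nadir} = 43 − 6q_{Nadir} − 2q_{Largo} = 0 ⇒ q_{Nadir} = 43/6 − (1/3)q_{Largo}.
Similarly q_{Largo} = 4 − (1/3)q_{Nadir}.
Substituting the second reaction function into the first: q_{Nadir} = 43/6 − (1/3)(4 − (1/3)q_{Nadir}), which gives (8/9)q_{Nadir} = 35/6 ⇒ q_{Nadir} = 6.5625.
Then q_{Largo} = 4 − (1/3)·6.5625 = 1.8125.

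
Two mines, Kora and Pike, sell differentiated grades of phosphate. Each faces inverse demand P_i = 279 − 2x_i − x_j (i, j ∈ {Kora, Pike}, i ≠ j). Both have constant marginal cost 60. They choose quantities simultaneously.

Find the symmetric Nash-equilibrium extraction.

43.8

Mine Kora's profit: π = x_{Kora}(279 − 2x_{Kora} − x_{Pike}) − 60x_{Kora}.
∂π/∂x_{Kora} = 219 − 4x_{Kora} − x_{Pike} = 0 ⇒ x_{Kora} = 54.75 − 0.25x_{Pike}.
Setting x_{Kora} = x_{Pike} in the reaction function: x_{Kora} = 54.75 − 0.25x_{Kora}, so x_{Kora} = 54.75 / 1.25 = 43.8.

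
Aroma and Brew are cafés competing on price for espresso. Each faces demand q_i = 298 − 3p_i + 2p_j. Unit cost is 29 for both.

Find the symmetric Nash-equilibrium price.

Aroma's profit: π = (p_{Aroma} − 29)(298 − 3p_{Aroma} + 2p_{Brew}).
∂π/∂p_{Aroma} = 385 − 6p_{Aroma} + 2p_{Brew} = 0 ⇒ p_{Aroma} = 385/6 + (1/3)p_{Brew}.
The game is symmetric, so in equilibrium p_{Brew} = p_{Aroma}: the reaction function gives (2/3)p_{Aroma} = 385/6, hence p_{Aroma} = 96.25.

96.25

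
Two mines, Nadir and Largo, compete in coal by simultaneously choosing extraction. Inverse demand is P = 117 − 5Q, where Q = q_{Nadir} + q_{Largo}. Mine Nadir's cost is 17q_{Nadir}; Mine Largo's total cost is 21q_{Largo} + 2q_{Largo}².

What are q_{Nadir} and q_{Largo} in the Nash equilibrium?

8, 4

Mine Nadir's profit: π = q_{Nadir}(117 − 5(q_{Nadir} + q_{Largo})) − 17q_{Nadir}.
∂π/∂q_{Nadir} = 100 − 10q_{Nadir} − 5q_{Largo} = 0, so q_{Nadir} = 10 − 0.5q_{Largo}.
For Largo: ∂π/∂q_{Largo} = 96 − 14q_{Largo} − 5q_{Nadir} = 0 ⇒ q_{Largo} = 48/7 − (5/14)q_{Nadir}.
Solving the two reaction functions simultaneously: (1 − (−0.5)(−5/14))q_{Nadir} = 10 − 0.5·(48/7), so (23/28)q_{Nadir} = 46/7 and q_{Nadir} = 8.
Then q_{Largo} = 48/7 − (5/14)·8 = 4.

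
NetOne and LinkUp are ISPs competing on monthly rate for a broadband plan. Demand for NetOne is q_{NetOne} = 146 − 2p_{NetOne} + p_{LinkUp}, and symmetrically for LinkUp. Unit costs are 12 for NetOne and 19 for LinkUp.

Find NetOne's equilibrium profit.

4158.72

NetOne's profit: π = (p_{NetOne} − 12)(146 − 2p_{NetOne} + p_{LinkUp}).
∂π/∂p_{NetOne} = 170 − 4p_{NetOne} + p_{LinkUp} = 0 ⇒ p_{NetOne} = 42.5 + 0.25p_{LinkUp}.
Similarly p_{LinkUp} = 46 + 0.25p_{NetOne}.
Substituting the second reaction function into the first: p_{NetOne} = 42.5 + 0.25(46 + 0.25p_{NetOne}), which gives 0.9375p_{NetOne} = 54 ⇒ p_{NetOne} = 57.6.
Then p_{LinkUp} = 46 + 0.25·57.6 = 60.4.
q_{NetOne} = 146 − 2·57.6 + 60.4 = 91.2.
Profit = (57.6 − 12)·91.2 = 4158.72.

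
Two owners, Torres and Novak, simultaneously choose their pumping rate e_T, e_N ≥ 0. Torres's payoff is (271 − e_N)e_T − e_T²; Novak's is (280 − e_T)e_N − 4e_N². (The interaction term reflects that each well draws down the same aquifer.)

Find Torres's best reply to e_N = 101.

85

Expanding Torres's payoff: 271e_T − e_Ne_T − e_T².
∂π/∂e_T = 271 − e_N − 2e_T = 0, so e_T = 135.5 − 0.5e_N.
At e_N = 101: e_T = 135.5 − 0.5·101 = 85.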